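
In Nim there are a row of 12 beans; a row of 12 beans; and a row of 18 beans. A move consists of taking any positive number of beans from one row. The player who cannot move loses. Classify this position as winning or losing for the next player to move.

Winning position

Nim-sum: 12 XOR 12 XOR 18 = 18.
The nim-sum is 18 ≠ 0, so this is an N-position: the player to move can win.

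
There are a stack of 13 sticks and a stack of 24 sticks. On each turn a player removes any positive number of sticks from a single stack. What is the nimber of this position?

21

Compute the nim-sum pairwise:
13 ^ 24 = 21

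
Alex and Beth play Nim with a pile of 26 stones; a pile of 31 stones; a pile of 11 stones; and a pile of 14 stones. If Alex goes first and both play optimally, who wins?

Beth wins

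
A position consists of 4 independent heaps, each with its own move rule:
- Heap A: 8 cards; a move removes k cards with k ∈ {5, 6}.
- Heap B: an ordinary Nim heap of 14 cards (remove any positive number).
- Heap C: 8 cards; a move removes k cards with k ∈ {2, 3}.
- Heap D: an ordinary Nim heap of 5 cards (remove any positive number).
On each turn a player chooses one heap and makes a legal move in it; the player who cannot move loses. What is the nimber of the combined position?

11

For heap A, compute g(0), g(1), … with moves {5, 6}:
k:     0  1  2  3  4  5  6  7  8
g(k):  0  0  0  0  0  1  1  1  1
So g(8) = 1.
Heap B is a plain Nim heap of size 14, so its Grundy value is 14.
For heap C, compute g(0), g(1), … with moves {2, 3}:
k:     0  1  2  3  4  5  6  7  8
g(k):  0  0  1  1  2  0  0  1  1
So g(8) = 1.
Heap D is a plain Nim heap of size 5, so its Grundy value is 5.
By the Sprague-Grundy theorem, the Grundy value of a sum of independent games is the XOR of the component values.
Combined value = 1 XOR 14 XOR 1 XOR 5 = 11.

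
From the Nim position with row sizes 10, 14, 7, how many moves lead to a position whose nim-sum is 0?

Compute the nim-sum pairwise:
10 XOR 14 = 4
4 XOR 7 = 3
The overall nim-sum is X = 3. A row of size p has a winning move iff p XOR X < p (reduce it to p XOR X).
  10: 10 XOR 3 = 9 < 10 — winning move (to 9).
  14: 14 XOR 3 = 13 < 14 — winning move (to 13).
  7: 7 XOR 3 = 4 < 7 — winning move (to 4).
That gives 3 winning moves.

3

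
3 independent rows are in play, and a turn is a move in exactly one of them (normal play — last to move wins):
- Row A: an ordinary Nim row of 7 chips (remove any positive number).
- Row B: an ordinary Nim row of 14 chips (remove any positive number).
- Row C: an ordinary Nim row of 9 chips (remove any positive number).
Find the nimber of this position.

Row A is a plain Nim row of size 7, so its Grundy value is 7.
Row B is a plain Nim row of size 14, so its Grundy value is 14.
Row C is a plain Nim row of size 9, so its Grundy value is 9.
By the Sprague-Grundy theorem, the Grundy value of a sum of independent games is the XOR of the component values.
Combined value = 7 XOR 14 XOR 9 = 0.

0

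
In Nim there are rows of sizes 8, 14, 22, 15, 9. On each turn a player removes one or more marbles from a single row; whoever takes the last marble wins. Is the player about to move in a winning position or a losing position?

Winning position

Write each in binary and XOR column by column:
  01000  (8)
  01110  (14)
  10110  (22)
  01111  (15)
  01001  (9)
  -----
  10110  (22)
The nim-sum is 22 ≠ 0, so this is an N-position: the player to move can win.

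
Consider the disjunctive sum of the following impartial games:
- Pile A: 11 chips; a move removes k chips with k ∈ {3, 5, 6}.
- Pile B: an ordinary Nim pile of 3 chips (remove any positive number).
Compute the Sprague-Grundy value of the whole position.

Build the Grundy sequence for pile A with g(k) = mex{g(k−s) : s ∈ {3, 5, 6}, s ≤ k}:
g(0) = mex{} = 0
g(1) = mex{} = 0
g(2) = mex{} = 0
g(3) = mex{0} = 1
g(4) = mex{0} = 1
g(5) = mex{0} = 1
g(6) = mex{0,1} = 2
g(7) = mex{0,1} = 2
g(8) = mex{0,1} = 2
g(9) = mex{1,2} = 0
g(10) = mex{1,2} = 0
g(11) = mex{1,2} = 0
So g(11) = 0.
Pile B is a plain Nim pile of size 3, so its Grundy value is 3.
The value of a disjunctive sum is the nim-sum of the parts.
Combined value = 0 XOR 3 = 3.

3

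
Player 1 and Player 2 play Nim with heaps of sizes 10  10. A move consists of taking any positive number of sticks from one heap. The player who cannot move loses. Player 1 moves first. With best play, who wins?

Player 2 wins

Nim-sum: 10 ^ 10 = 0.
The nim-sum is 0, so this is a P-position: the player to move is in a losing position under optimal play; Player 1 is about to move from it and so loses — Player 2 wins.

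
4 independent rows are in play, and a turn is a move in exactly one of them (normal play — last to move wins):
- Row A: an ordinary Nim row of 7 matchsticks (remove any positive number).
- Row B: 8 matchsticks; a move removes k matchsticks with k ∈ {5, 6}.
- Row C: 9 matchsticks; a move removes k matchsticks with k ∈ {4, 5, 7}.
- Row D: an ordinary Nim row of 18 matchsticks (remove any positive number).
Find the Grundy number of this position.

22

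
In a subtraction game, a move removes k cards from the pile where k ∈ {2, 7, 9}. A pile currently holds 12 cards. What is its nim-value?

2

Compute g(0), g(1), … for moves {2, 7, 9}:
g(0) = mex{} = 0
g(1) = mex{} = 0
g(2) = mex{0} = 1
g(3) = mex{0} = 1
g(4) = mex{1} = 0
g(5) = mex{1} = 0
g(6) = mex{0} = 1
g(7) = mex{0} = 1
g(8) = mex{0,1} = 2
g(9) = mex{0,1} = 2
g(10) = mex{0,1,2} = 3
g(11) = mex{0,1,2} = 3
g(12) = mex{0,1,3} = 2
So g(12) = 2.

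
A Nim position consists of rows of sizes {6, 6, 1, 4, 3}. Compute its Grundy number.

Compute the nim-sum pairwise:
6 ⊕ 6 = 0
0 ⊕ 1 = 1
1 ⊕ 4 = 5
5 ⊕ 3 = 6

6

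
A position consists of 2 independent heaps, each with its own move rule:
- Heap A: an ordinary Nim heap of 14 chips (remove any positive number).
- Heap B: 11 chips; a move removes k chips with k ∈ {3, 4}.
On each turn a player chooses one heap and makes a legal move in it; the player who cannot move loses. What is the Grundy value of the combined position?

15

Heap A is a plain Nim heap of size 14, so its Grundy value is 14.
Build the Grundy sequence for heap B with g(k) = mex{g(k−s) : s ∈ {3, 4}, s ≤ k}:
k:     0  1  2  3  4  5  6  7  8  9 10 11
g(k):  0  0  0  1  1  1  2  0  0  0  1  1
So g(11) = 1.
The value of a disjunctive sum is the nim-sum of the parts.
Combined value = 14 ⊕ 1 = 15.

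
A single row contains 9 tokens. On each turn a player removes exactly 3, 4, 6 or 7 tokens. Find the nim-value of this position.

3

Grundy values for subtraction set {3, 4, 6, 7}:
g(0) = mex{} = 0
g(1) = mex{} = 0
g(2) = mex{} = 0
g(3) = mex{0} = 1
g(4) = mex{0} = 1
g(5) = mex{0} = 1
g(6) = mex{0,1} = 2
g(7) = mex{0,1} = 2
g(8) = mex{0,1} = 2
g(9) = mex{0,1,2} = 3
So g(9) = 3.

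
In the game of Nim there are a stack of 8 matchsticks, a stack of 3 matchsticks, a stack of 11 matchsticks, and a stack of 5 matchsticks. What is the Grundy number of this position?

Nim-sum: 8 XOR 3 XOR 11 XOR 5 = 5.

5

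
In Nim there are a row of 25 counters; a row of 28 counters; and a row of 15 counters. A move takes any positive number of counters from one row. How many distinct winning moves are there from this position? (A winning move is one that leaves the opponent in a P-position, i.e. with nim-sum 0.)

3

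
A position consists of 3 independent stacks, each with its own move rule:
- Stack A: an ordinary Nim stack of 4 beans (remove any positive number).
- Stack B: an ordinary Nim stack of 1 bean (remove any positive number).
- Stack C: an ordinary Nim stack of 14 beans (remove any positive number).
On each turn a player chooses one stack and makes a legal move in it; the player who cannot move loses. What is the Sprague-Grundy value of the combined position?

11

Stack A is a plain Nim stack of size 4, so its Grundy value is 4.
Stack B is a plain Nim stack of size 1, so its Grundy value is 1.
Stack C is a plain Nim stack of size 14, so its Grundy value is 14.
By the Sprague-Grundy theorem, the Grundy value of a sum of independent games is the XOR of the component values.
Combined value = 4 ⊕ 1 ⊕ 14 = 11.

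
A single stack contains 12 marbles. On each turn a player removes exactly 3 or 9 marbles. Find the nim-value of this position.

Build the Grundy sequence with g(k) = mex{g(k−s) : s ∈ {3, 9}, s ≤ k}:
k:     0  1  2  3  4  5  6  7  8  9 10 11 12
g(k):  0  0  0  1  1  1  0  0  0  1  1  1  0
So g(12) = 0.

0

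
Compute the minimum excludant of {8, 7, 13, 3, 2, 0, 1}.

4

The values 0, 1, 2, 3 are all present; 4 is the first non-negative integer missing from the set.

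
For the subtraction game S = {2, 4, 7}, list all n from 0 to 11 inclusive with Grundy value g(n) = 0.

Grundy values for subtraction set {2, 4, 7}:
k:     0  1  2  3  4  5  6  7  8  9 10 11
g(k):  0  0  1  1  2  2  0  3  1  0  2  1
The P-positions (g = 0) in 0..11 are 0, 1, 6, 9.

0, 1, 6, 9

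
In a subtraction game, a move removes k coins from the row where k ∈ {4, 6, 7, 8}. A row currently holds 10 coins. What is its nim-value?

2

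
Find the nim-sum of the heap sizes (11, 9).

2

Write each in binary and XOR column by column:
  1011  (11)
  1001  (9)
  ----
  0010  (2)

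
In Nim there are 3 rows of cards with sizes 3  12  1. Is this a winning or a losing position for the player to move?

Winning position

Compute the nim-sum pairwise:
3 ⊕ 12 = 15
15 ⊕ 1 = 14
The nim-sum is 14 ≠ 0, so this is an N-position: the player to move can win.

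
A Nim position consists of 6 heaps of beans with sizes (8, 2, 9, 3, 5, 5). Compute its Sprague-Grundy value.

Bitwise XOR of the heap sizes:
  1000  (8)
  0010  (2)
  1001  (9)
  0011  (3)
  0101  (5)
  0101  (5)
  ----
  0000  (0)

0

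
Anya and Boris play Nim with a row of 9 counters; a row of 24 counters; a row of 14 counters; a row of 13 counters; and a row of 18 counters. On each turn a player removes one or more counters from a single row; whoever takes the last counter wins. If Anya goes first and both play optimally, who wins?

In binary:
  01001  (9)
  11000  (24)
  01110  (14)
  01101  (13)
  10010  (18)
  -----
  00000  (0)
The nim-sum is 0, so this is a P-position: the player to move is in a losing position under optimal play; Anya is about to move from it and so loses — Boris wins.

Boris wins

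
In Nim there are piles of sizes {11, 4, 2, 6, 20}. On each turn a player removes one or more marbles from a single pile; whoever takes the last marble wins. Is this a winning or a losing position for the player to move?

Nim-sum: 11 XOR 4 XOR 2 XOR 6 XOR 20 = 31.
The nim-sum is 31 ≠ 0, so this is an N-position: the player to move can win.

Winning position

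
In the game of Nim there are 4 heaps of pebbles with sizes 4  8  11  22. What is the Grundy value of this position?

17

Compute the nim-sum pairwise:
4 ⊕ 8 = 12
12 ⊕ 11 = 7
7 ⊕ 22 = 17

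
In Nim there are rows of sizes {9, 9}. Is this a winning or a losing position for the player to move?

Nim-sum: 9 ⊕ 9 = 0.
The nim-sum is 0, so this is a P-position: the player to move is in a losing position under optimal play.

Losing position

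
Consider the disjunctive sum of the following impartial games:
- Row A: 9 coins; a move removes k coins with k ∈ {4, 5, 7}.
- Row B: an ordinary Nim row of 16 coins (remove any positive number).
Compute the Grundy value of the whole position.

For row A, compute g(0), g(1), … with moves {4, 5, 7}:
k:     0  1  2  3  4  5  6  7  8  9
g(k):  0  0  0  0  1  1  1  1  2  2
So g(9) = 2.
Row B is a plain Nim row of size 16, so its Grundy value is 16.
By the Sprague-Grundy theorem, the Grundy value of a sum of independent games is the XOR of the component values.
Combined value = 2 XOR 16 = 18.

18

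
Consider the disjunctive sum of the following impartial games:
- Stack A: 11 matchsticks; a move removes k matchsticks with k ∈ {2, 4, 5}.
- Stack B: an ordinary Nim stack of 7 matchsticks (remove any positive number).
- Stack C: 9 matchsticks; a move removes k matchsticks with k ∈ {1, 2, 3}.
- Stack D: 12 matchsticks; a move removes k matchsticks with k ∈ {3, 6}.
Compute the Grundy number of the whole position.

5

Grundy values for stack A (subtraction set {2, 4, 5}):
k:     0  1  2  3  4  5  6  7  8  9 10 11
g(k):  0  0  1  1  2  2  3  0  0  1  1  2
So g(11) = 2.
Stack B is a plain Nim stack of size 7, so its Grundy value is 7.
Grundy values for stack C (subtraction set {1, 2, 3}):
g(0) = mex{} = 0
g(1) = mex{0} = 1
g(2) = mex{0,1} = 2
g(3) = mex{0,1,2} = 3
g(4) = mex{1,2,3} = 0
g(5) = mex{0,2,3} = 1
g(6) = mex{0,1,3} = 2
g(7) = mex{0,1,2} = 3
g(8) = mex{1,2,3} = 0
g(9) = mex{0,2,3} = 1
So g(9) = 1.
Grundy values for stack D (subtraction set {3, 6}):
g(0) = mex{} = 0
g(1) = mex{} = 0
g(2) = mex{} = 0
g(3) = mex{0} = 1
g(4) = mex{0} = 1
g(5) = mex{0} = 1
g(6) = mex{0,1} = 2
g(7) = mex{0,1} = 2
g(8) = mex{0,1} = 2
g(9) = mex{1,2} = 0
g(10) = mex{1,2} = 0
g(11) = mex{1,2} = 0
g(12) = mex{0,2} = 1
So g(12) = 1.
The value of a disjunctive sum is the nim-sum of the parts.
Combined value = 2 ⊕ 7 ⊕ 1 ⊕ 1 = 5.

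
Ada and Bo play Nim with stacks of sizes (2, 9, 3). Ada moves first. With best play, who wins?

Ada wins

Compute the nim-sum pairwise:
2 ⊕ 9 = 11
11 ⊕ 3 = 8
The nim-sum is 8 ≠ 0, so this is an N-position: the player to move can win; Ada has a winning move.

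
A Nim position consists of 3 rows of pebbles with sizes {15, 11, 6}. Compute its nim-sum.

In binary:
  1111  (15)
  1011  (11)
  0110  (6)
  ----
  0010  (2)

2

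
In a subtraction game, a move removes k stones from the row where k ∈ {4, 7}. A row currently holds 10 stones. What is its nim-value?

2

Compute g(0), g(1), … for moves {4, 7}:
k:     0  1  2  3  4  5  6  7  8  9 10
g(k):  0  0  0  0  1  1  1  1  2  2  2
So g(10) = 2.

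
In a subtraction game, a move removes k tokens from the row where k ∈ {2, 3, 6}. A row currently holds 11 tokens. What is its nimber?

1

Compute g(0), g(1), … for moves {2, 3, 6}:
k:     0  1  2  3  4  5  6  7  8  9 10 11
g(k):  0  0  1  1  2  0  3  1  2  0  0  1
So g(11) = 1.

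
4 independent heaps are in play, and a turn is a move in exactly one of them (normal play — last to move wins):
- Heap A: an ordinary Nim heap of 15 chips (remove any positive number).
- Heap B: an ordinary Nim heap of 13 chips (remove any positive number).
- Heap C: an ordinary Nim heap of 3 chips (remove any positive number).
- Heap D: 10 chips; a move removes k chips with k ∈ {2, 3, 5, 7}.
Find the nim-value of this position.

Heap A is a plain Nim heap of size 15, so its Grundy value is 15.
Heap B is a plain Nim heap of size 13, so its Grundy value is 13.
Heap C is a plain Nim heap of size 3, so its Grundy value is 3.
Build the Grundy sequence for heap D with g(k) = mex{g(k−s) : s ∈ {2, 3, 5, 7}, s ≤ k}:
k:     0  1  2  3  4  5  6  7  8  9 10
g(k):  0  0  1  1  2  2  3  3  4  0  0
So g(10) = 0.
The value of a disjunctive sum is the nim-sum of the parts.
Combined value = 15 XOR 13 XOR 3 XOR 0 = 1.

1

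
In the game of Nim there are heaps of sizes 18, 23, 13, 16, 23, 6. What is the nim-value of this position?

In binary:
  10010  (18)
  10111  (23)
  01101  (13)
  10000  (16)
  10111  (23)
  00110  (6)
  -----
  01001  (9)

9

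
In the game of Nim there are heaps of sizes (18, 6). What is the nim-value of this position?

Compute the nim-sum pairwise:
18 XOR 6 = 20

20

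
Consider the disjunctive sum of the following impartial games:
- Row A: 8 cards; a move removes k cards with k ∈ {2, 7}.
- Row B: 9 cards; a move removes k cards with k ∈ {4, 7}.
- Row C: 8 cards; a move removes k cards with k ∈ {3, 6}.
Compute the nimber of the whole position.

Build the Grundy sequence for row A with g(k) = mex{g(k−s) : s ∈ {2, 7}, s ≤ k}:
k:     0  1  2  3  4  5  6  7  8
g(k):  0  0  1  1  0  0  1  1  2
So g(8) = 2.
Grundy values for row B (subtraction set {4, 7}):
g(0) = mex{} = 0
g(1) = mex{} = 0
g(2) = mex{} = 0
g(3) = mex{} = 0
g(4) = mex{0} = 1
g(5) = mex{0} = 1
g(6) = mex{0} = 1
g(7) = mex{0} = 1
g(8) = mex{0,1} = 2
g(9) = mex{0,1} = 2
So g(9) = 2.
Grundy values for row C (subtraction set {3, 6}):
k:     0  1  2  3  4  5  6  7  8
g(k):  0  0  0  1  1  1  2  2  2
So g(8) = 2.
The value of a disjunctive sum is the nim-sum of the parts.
Combined value = 2 XOR 2 XOR 2 = 2.

2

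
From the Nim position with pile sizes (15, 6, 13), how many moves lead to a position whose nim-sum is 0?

3

In binary:
  1111  (15)
  0110  (6)
  1101  (13)
  ----
  0100  (4)
The overall nim-sum is X = 4. A pile of size p has a winning move iff p XOR X < p (reduce it to p XOR X).
  15: 15 XOR 4 = 11 < 15 — winning move (to 11).
  6: 6 XOR 4 = 2 < 6 — winning move (to 2).
  13: 13 XOR 4 = 9 < 13 — winning move (to 9).
That gives 3 winning moves.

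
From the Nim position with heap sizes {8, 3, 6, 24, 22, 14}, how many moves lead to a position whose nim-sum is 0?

In binary:
  01000  (8)
  00011  (3)
  00110  (6)
  11000  (24)
  10110  (22)
  01110  (14)
  -----
  01101  (13)
The overall nim-sum is X = 13. A heap of size p has a winning move iff p XOR X < p (reduce it to p XOR X).
  8: 8 XOR 13 = 5 < 8 — winning move (to 5).
  3: 3 XOR 13 = 14 ≥ 3 — no move.
  6: 6 XOR 13 = 11 ≥ 6 — no move.
  24: 24 XOR 13 = 21 < 24 — winning move (to 21).
  22: 22 XOR 13 = 27 ≥ 22 — no move.
  14: 14 XOR 13 = 3 < 14 — winning move (to 3).
That gives 3 winning moves.

3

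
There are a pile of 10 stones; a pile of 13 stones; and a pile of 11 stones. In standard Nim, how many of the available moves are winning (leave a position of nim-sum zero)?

3

Compute the nim-sum pairwise:
10 ^ 13 = 7
7 ^ 11 = 12
The overall nim-sum is X = 12. A pile of size p has a winning move iff p XOR X < p (reduce it to p XOR X).
  10: 10 XOR 12 = 6 < 10 — winning move (to 6).
  13: 13 XOR 12 = 1 < 13 — winning move (to 1).
  11: 11 XOR 12 = 7 < 11 — winning move (to 7).
That gives 3 winning moves.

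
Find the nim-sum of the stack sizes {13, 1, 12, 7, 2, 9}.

Nim-sum: 13 XOR 1 XOR 12 XOR 7 XOR 2 XOR 9 = 12.

12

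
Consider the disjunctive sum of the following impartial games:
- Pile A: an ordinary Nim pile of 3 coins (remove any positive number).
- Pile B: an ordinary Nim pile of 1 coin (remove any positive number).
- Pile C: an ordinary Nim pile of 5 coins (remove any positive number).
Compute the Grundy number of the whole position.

7

Pile A is a plain Nim pile of size 3, so its Grundy value is 3.
Pile B is a plain Nim pile of size 1, so its Grundy value is 1.
Pile C is a plain Nim pile of size 5, so its Grundy value is 5.
The value of a disjunctive sum is the nim-sum of the parts.
Combined value = 3 ⊕ 1 ⊕ 5 = 7.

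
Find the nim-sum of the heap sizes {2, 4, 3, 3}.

Bitwise XOR of the heap sizes:
  010  (2)
  100  (4)
  011  (3)
  011  (3)
  ---
  110  (6)

6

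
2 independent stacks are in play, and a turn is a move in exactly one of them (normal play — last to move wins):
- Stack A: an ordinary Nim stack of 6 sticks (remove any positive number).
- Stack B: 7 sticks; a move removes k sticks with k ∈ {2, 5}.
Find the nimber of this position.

Stack A is a plain Nim stack of size 6, so its Grundy value is 6.
Build the Grundy sequence for stack B with g(k) = mex{g(k−s) : s ∈ {2, 5}, s ≤ k}:
g(0) = mex{} = 0
g(1) = mex{} = 0
g(2) = mex{0} = 1
g(3) = mex{0} = 1
g(4) = mex{1} = 0
g(5) = mex{0,1} = 2
g(6) = mex{0} = 1
g(7) = mex{1,2} = 0
So g(7) = 0.
The value of a disjunctive sum is the nim-sum of the parts.
Combined value = 6 ⊕ 0 = 6.

6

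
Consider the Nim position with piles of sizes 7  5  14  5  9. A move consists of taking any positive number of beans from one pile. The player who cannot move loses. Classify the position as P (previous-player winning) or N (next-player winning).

Nim-sum: 7 XOR 5 XOR 14 XOR 5 XOR 9 = 0.
The nim-sum is 0, so this is a P-position: the player to move is in a losing position under optimal play.

P-position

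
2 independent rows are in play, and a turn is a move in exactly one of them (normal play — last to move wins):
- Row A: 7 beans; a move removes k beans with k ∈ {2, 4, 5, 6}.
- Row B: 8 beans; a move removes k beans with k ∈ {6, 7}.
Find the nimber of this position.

2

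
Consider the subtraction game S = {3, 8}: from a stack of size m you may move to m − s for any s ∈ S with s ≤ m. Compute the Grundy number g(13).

0

Compute g(0), g(1), … for moves {3, 8}:
g(0) = mex{} = 0
g(1) = mex{} = 0
g(2) = mex{} = 0
g(3) = mex{0} = 1
g(4) = mex{0} = 1
g(5) = mex{0} = 1
g(6) = mex{1} = 0
g(7) = mex{1} = 0
g(8) = mex{0,1} = 2
g(9) = mex{0} = 1
g(10) = mex{0} = 1
g(11) = mex{1,2} = 0
g(12) = mex{1} = 0
g(13) = mex{1} = 0
So g(13) = 0.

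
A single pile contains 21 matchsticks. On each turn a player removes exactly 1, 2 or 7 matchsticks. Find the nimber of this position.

Grundy values for subtraction set {1, 2, 7}:
k:     0  1  2  3  4  5  6  7  8  9 10 11 12 13 14 15 16 17 18 19 20 21
g(k):  0  1  2  0  1  2  0  1  2  0  1  2  0  1  2  0  1  2  0  1  2  0
So g(21) = 0.

0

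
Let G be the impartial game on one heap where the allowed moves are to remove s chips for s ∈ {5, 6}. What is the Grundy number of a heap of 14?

0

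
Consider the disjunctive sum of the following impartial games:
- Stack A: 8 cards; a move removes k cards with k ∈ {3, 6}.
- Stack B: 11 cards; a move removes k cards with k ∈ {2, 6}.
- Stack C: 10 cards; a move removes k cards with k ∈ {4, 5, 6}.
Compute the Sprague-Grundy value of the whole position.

Build the Grundy sequence for stack A with g(k) = mex{g(k−s) : s ∈ {3, 6}, s ≤ k}:
g(0) = mex{} = 0
g(1) = mex{} = 0
g(2) = mex{} = 0
g(3) = mex{0} = 1
g(4) = mex{0} = 1
g(5) = mex{0} = 1
g(6) = mex{0,1} = 2
g(7) = mex{0,1} = 2
g(8) = mex{0,1} = 2
So g(8) = 2.
Build the Grundy sequence for stack B with g(k) = mex{g(k−s) : s ∈ {2, 6}, s ≤ k}:
g(0) = mex{} = 0
g(1) = mex{} = 0
g(2) = mex{0} = 1
g(3) = mex{0} = 1
g(4) = mex{1} = 0
g(5) = mex{1} = 0
g(6) = mex{0} = 1
g(7) = mex{0} = 1
g(8) = mex{1} = 0
g(9) = mex{1} = 0
g(10) = mex{0} = 1
g(11) = mex{0} = 1
So g(11) = 1.
Build the Grundy sequence for stack C with g(k) = mex{g(k−s) : s ∈ {4, 5, 6}, s ≤ k}:
g(0) = mex{} = 0
g(1) = mex{} = 0
g(2) = mex{} = 0
g(3) = mex{} = 0
g(4) = mex{0} = 1
g(5) = mex{0} = 1
g(6) = mex{0} = 1
g(7) = mex{0} = 1
g(8) = mex{0,1} = 2
g(9) = mex{0,1} = 2
g(10) = mex{1} = 0
So g(10) = 0.
The value of a disjunctive sum is the nim-sum of the parts.
Combined value = 2 ⊕ 1 ⊕ 0 = 3.

3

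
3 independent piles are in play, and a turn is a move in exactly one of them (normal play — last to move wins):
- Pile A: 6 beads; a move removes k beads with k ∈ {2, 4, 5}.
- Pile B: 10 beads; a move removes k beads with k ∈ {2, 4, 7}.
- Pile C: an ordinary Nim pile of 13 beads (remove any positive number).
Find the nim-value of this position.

12

Grundy values for pile A (subtraction set {2, 4, 5}):
g(0) = mex{} = 0
g(1) = mex{} = 0
g(2) = mex{0} = 1
g(3) = mex{0} = 1
g(4) = mex{0,1} = 2
g(5) = mex{0,1} = 2
g(6) = mex{0,1,2} = 3
So g(6) = 3.
Build the Grundy sequence for pile B with g(k) = mex{g(k−s) : s ∈ {2, 4, 7}, s ≤ k}:
k:     0  1  2  3  4  5  6  7  8  9 10
g(k):  0  0  1  1  2  2  0  3  1  0  2
So g(10) = 2.
Pile C is a plain Nim pile of size 13, so its Grundy value is 13.
By the Sprague-Grundy theorem, the Grundy value of a sum of independent games is the XOR of the component values.
Combined value = 3 ⊕ 2 ⊕ 13 = 12.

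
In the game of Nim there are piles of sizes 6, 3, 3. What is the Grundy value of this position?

6

Compute the nim-sum pairwise:
6 ^ 3 = 5
5 ^ 3 = 6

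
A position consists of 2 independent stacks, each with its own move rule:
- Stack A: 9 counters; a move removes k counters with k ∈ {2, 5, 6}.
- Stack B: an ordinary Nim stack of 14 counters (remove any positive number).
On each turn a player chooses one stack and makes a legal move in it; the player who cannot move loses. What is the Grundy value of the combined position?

12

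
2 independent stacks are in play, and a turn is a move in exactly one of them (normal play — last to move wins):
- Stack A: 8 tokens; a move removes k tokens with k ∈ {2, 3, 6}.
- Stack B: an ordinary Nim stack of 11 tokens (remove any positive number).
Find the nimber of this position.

Grundy values for stack A (subtraction set {2, 3, 6}):
g(0) = mex{} = 0
g(1) = mex{} = 0
g(2) = mex{0} = 1
g(3) = mex{0} = 1
g(4) = mex{0,1} = 2
g(5) = mex{1} = 0
g(6) = mex{0,1,2} = 3
g(7) = mex{0,2} = 1
g(8) = mex{0,1,3} = 2
So g(8) = 2.
Stack B is a plain Nim stack of size 11, so its Grundy value is 11.
By the Sprague-Grundy theorem, the Grundy value of a sum of independent games is the XOR of the component values.
Combined value = 2 XOR 11 = 9.

9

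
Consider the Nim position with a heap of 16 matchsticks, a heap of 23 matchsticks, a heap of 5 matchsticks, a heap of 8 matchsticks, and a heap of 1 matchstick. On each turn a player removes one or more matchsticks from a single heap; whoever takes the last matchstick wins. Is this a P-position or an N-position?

N-position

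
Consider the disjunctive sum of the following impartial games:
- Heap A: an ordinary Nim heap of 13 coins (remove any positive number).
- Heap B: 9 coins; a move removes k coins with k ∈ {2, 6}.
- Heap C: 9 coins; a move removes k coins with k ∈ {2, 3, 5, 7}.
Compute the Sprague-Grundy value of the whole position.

13

Heap A is a plain Nim heap of size 13, so its Grundy value is 13.
Build the Grundy sequence for heap B with g(k) = mex{g(k−s) : s ∈ {2, 6}, s ≤ k}:
k:     0  1  2  3  4  5  6  7  8  9
g(k):  0  0  1  1  0  0  1  1  0  0
So g(9) = 0.
Grundy values for heap C (subtraction set {2, 3, 5, 7}):
k:     0  1  2  3  4  5  6  7  8  9
g(k):  0  0  1  1  2  2  3  3  4  0
So g(9) = 0.
By the Sprague-Grundy theorem, the Grundy value of a sum of independent games is the XOR of the component values.
Combined value = 13 XOR 0 XOR 0 = 13.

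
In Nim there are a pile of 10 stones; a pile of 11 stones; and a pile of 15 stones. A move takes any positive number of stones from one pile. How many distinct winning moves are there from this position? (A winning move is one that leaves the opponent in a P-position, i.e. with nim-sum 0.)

Nim-sum: 10 ^ 11 ^ 15 = 14.
The overall nim-sum is X = 14. A pile of size p has a winning move iff p XOR X < p (reduce it to p XOR X).
  10: 10 XOR 14 = 4 < 10 — winning move (to 4).
  11: 11 XOR 14 = 5 < 11 — winning move (to 5).
  15: 15 XOR 14 = 1 < 15 — winning move (to 1).
That gives 3 winning moves.

3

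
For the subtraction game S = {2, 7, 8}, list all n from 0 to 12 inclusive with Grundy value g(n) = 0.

Build the Grundy sequence with g(k) = mex{g(k−s) : s ∈ {2, 7, 8}, s ≤ k}:
k:     0  1  2  3  4  5  6  7  8  9 10 11 12
g(k):  0  0  1  1  0  0  1  1  2  2  0  3  1
The P-positions (g = 0) in 0..12 are 0, 1, 4, 5, 10.

0, 1, 4, 5, 10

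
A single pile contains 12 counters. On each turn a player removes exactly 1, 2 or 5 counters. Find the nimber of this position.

Grundy values for subtraction set {1, 2, 5}:
k:     0  1  2  3  4  5  6  7  8  9 10 11 12
g(k):  0  1  2  0  1  2  0  1  2  0  1  2  0
So g(12) = 0.

0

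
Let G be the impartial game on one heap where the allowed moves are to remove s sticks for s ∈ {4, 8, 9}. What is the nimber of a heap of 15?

0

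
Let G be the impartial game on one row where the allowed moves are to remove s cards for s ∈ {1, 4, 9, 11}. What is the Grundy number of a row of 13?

Build the Grundy sequence with g(k) = mex{g(k−s) : s ∈ {1, 4, 9, 11}, s ≤ k}:
g(0) = mex{} = 0
g(1) = mex{0} = 1
g(2) = mex{1} = 0
g(3) = mex{0} = 1
g(4) = mex{0,1} = 2
g(5) = mex{1,2} = 0
g(6) = mex{0} = 1
g(7) = mex{1} = 0
g(8) = mex{0,2} = 1
g(9) = mex{0,1} = 2
g(10) = mex{1,2} = 0
g(11) = mex{0} = 1
g(12) = mex{1} = 0
g(13) = mex{0,2} = 1
So g(13) = 1.

1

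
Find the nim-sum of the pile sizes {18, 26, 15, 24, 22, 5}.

12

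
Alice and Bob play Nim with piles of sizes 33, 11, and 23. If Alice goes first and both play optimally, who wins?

Alice wins

Compute the nim-sum pairwise:
33 ⊕ 11 = 42
42 ⊕ 23 = 61
The nim-sum is 61 ≠ 0, so this is an N-position: the player to move can win; Alice has a winning move.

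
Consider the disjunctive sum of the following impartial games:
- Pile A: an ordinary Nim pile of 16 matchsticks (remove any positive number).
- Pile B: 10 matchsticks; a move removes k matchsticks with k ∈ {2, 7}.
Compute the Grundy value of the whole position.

16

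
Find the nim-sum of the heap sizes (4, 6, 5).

7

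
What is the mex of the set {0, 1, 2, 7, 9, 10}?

3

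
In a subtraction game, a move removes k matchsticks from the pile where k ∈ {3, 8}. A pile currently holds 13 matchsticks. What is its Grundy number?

0

Compute g(0), g(1), … for moves {3, 8}:
k:     0  1  2  3  4  5  6  7  8  9 10 11 12 13
g(k):  0  0  0  1  1  1  0  0  2  1  1  0  0  0
So g(13) = 0.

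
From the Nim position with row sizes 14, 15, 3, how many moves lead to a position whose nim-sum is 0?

3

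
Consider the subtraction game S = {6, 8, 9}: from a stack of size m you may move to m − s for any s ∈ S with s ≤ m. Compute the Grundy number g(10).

1

Compute g(0), g(1), … for moves {6, 8, 9}:
g(0) = mex{} = 0
g(1) = mex{} = 0
g(2) = mex{} = 0
g(3) = mex{} = 0
g(4) = mex{} = 0
g(5) = mex{} = 0
g(6) = mex{0} = 1
g(7) = mex{0} = 1
g(8) = mex{0} = 1
g(9) = mex{0} = 1
g(10) = mex{0} = 1
So g(10) = 1.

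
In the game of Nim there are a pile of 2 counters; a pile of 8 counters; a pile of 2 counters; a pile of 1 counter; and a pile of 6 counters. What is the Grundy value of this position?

In binary:
  0010  (2)
  1000  (8)
  0010  (2)
  0001  (1)
  0110  (6)
  ----
  1111  (15)

15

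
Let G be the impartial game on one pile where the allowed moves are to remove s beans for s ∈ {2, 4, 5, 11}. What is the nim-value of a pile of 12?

Compute g(0), g(1), … for moves {2, 4, 5, 11}:
g(0) = mex{} = 0
g(1) = mex{} = 0
g(2) = mex{0} = 1
g(3) = mex{0} = 1
g(4) = mex{0,1} = 2
g(5) = mex{0,1} = 2
g(6) = mex{0,1,2} = 3
g(7) = mex{1,2} = 0
g(8) = mex{1,2,3} = 0
g(9) = mex{0,2} = 1
g(10) = mex{0,2,3} = 1
g(11) = mex{0,1,3} = 2
g(12) = mex{0,1} = 2
So g(12) = 2.

2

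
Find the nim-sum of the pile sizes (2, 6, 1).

Compute the nim-sum pairwise:
2 XOR 6 = 4
4 XOR 1 = 5

5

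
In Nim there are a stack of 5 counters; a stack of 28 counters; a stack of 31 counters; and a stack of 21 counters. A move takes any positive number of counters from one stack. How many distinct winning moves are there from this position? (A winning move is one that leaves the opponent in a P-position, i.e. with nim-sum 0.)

3

Nim-sum: 5 ^ 28 ^ 31 ^ 21 = 19.
The overall nim-sum is X = 19. A stack of size p has a winning move iff p XOR X < p (reduce it to p XOR X).
  5: 5 XOR 19 = 22 ≥ 5 — no move.
  28: 28 XOR 19 = 15 < 28 — winning move (to 15).
  31: 31 XOR 19 = 12 < 31 — winning move (to 12).
  21: 21 XOR 19 = 6 < 21 — winning move (to 6).
That gives 3 winning moves.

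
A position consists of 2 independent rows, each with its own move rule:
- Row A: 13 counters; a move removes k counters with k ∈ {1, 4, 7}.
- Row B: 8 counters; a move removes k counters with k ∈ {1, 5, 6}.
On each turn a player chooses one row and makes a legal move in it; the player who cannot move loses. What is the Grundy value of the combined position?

Grundy values for row A (subtraction set {1, 4, 7}):
g(0) = mex{} = 0
g(1) = mex{0} = 1
g(2) = mex{1} = 0
g(3) = mex{0} = 1
g(4) = mex{0,1} = 2
g(5) = mex{1,2} = 0
g(6) = mex{0} = 1
g(7) = mex{0,1} = 2
g(8) = mex{1,2} = 0
g(9) = mex{0} = 1
g(10) = mex{1} = 0
g(11) = mex{0,2} = 1
g(12) = mex{0,1} = 2
g(13) = mex{1,2} = 0
So g(13) = 0.
Grundy values for row B (subtraction set {1, 5, 6}):
g(0) = mex{} = 0
g(1) = mex{0} = 1
g(2) = mex{1} = 0
g(3) = mex{0} = 1
g(4) = mex{1} = 0
g(5) = mex{0} = 1
g(6) = mex{0,1} = 2
g(7) = mex{0,1,2} = 3
g(8) = mex{0,1,3} = 2
So g(8) = 2.
The value of a disjunctive sum is the nim-sum of the parts.
Combined value = 0 XOR 2 = 2.

2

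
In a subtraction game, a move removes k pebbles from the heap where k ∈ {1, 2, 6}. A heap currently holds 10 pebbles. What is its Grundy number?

0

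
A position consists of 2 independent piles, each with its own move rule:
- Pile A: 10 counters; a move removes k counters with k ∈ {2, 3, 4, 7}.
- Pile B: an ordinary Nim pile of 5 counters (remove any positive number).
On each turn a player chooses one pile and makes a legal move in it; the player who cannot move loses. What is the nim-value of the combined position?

For pile A, compute g(0), g(1), … with moves {2, 3, 4, 7}:
g(0) = mex{} = 0
g(1) = mex{} = 0
g(2) = mex{0} = 1
g(3) = mex{0} = 1
g(4) = mex{0,1} = 2
g(5) = mex{0,1} = 2
g(6) = mex{1,2} = 0
g(7) = mex{0,1,2} = 3
g(8) = mex{0,2} = 1
g(9) = mex{0,1,2,3} = 4
g(10) = mex{0,1,3} = 2
So g(10) = 2.
Pile B is a plain Nim pile of size 5, so its Grundy value is 5.
By the Sprague-Grundy theorem, the Grundy value of a sum of independent games is the XOR of the component values.
Combined value = 2 XOR 5 = 7.

7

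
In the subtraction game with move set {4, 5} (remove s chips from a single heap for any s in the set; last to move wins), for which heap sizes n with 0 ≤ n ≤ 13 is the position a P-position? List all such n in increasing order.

0, 1, 2, 3, 9, 10, 11, 12

Grundy values for subtraction set {4, 5}:
k:     0  1  2  3  4  5  6  7  8  9 10 11 12 13
g(k):  0  0  0  0  1  1  1  1  2  0  0  0  0  1
The P-positions (g = 0) in 0..13 are 0, 1, 2, 3, 9, 10, 11, 12.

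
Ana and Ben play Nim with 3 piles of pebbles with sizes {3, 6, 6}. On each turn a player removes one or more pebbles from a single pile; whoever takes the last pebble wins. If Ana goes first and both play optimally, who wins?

Compute the nim-sum pairwise:
3 ^ 6 = 5
5 ^ 6 = 3
The nim-sum is 3 ≠ 0, so this is an N-position: the player to move can win; Ana has a winning move.

Ana wins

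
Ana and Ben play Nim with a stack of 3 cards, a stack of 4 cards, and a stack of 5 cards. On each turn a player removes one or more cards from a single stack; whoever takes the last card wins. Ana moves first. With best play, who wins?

Compute the nim-sum pairwise:
3 XOR 4 = 7
7 XOR 5 = 2
The nim-sum is 2 ≠ 0, so this is an N-position: the player to move can win; Ana has a winning move.

Ana wins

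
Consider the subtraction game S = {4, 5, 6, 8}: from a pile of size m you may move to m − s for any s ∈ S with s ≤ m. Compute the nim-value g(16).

Build the Grundy sequence with g(k) = mex{g(k−s) : s ∈ {4, 5, 6, 8}, s ≤ k}:
k:     0  1  2  3  4  5  6  7  8  9 10 11 12 13 14 15 16
g(k):  0  0  0  0  1  1  1  1  2  2  2  2  0  0  0  0  1
So g(16) = 1.

1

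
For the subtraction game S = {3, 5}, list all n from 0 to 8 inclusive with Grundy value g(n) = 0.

Compute g(0), g(1), … for moves {3, 5}:
g(0) = mex{} = 0
g(1) = mex{} = 0
g(2) = mex{} = 0
g(3) = mex{0} = 1
g(4) = mex{0} = 1
g(5) = mex{0} = 1
g(6) = mex{0,1} = 2
g(7) = mex{0,1} = 2
g(8) = mex{1} = 0
The P-positions (g = 0) in 0..8 are 0, 1, 2, 8.

0, 1, 2, 8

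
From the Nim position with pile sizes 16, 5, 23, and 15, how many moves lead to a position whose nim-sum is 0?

1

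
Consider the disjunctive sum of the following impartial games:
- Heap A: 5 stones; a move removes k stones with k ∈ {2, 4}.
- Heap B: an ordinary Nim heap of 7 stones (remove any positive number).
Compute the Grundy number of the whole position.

5

Grundy values for heap A (subtraction set {2, 4}):
g(0) = mex{} = 0
g(1) = mex{} = 0
g(2) = mex{0} = 1
g(3) = mex{0} = 1
g(4) = mex{0,1} = 2
g(5) = mex{0,1} = 2
So g(5) = 2.
Heap B is a plain Nim heap of size 7, so its Grundy value is 7.
The value of a disjunctive sum is the nim-sum of the parts.
Combined value = 2 XOR 7 = 5.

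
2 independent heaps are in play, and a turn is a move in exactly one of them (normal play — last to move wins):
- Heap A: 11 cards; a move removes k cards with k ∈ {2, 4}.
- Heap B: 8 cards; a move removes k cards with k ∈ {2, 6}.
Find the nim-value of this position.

Build the Grundy sequence for heap A with g(k) = mex{g(k−s) : s ∈ {2, 4}, s ≤ k}:
g(0) = mex{} = 0
g(1) = mex{} = 0
g(2) = mex{0} = 1
g(3) = mex{0} = 1
g(4) = mex{0,1} = 2
g(5) = mex{0,1} = 2
g(6) = mex{1,2} = 0
g(7) = mex{1,2} = 0
g(8) = mex{0,2} = 1
g(9) = mex{0,2} = 1
g(10) = mex{0,1} = 2
g(11) = mex{0,1} = 2
So g(11) = 2.
For heap B, compute g(0), g(1), … with moves {2, 6}:
g(0) = mex{} = 0
g(1) = mex{} = 0
g(2) = mex{0} = 1
g(3) = mex{0} = 1
g(4) = mex{1} = 0
g(5) = mex{1} = 0
g(6) = mex{0} = 1
g(7) = mex{0} = 1
g(8) = mex{1} = 0
So g(8) = 0.
The value of a disjunctive sum is the nim-sum of the parts.
Combined value = 2 XOR 0 = 2.

2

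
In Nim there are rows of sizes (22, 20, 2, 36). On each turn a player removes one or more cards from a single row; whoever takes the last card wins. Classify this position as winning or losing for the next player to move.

Compute the nim-sum pairwise:
22 XOR 20 = 2
2 XOR 2 = 0
0 XOR 36 = 36
The nim-sum is 36 ≠ 0, so this is an N-position: the player to move can win.

Winning position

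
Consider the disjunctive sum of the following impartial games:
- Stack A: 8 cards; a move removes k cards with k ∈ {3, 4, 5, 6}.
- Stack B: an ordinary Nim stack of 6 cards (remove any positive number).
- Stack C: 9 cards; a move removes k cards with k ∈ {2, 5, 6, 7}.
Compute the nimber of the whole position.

Build the Grundy sequence for stack A with g(k) = mex{g(k−s) : s ∈ {3, 4, 5, 6}, s ≤ k}:
k:     0  1  2  3  4  5  6  7  8
g(k):  0  0  0  1  1  1  2  2  2
So g(8) = 2.
Stack B is a plain Nim stack of size 6, so its Grundy value is 6.
For stack C, compute g(0), g(1), … with moves {2, 5, 6, 7}:
g(0) = mex{} = 0
g(1) = mex{} = 0
g(2) = mex{0} = 1
g(3) = mex{0} = 1
g(4) = mex{1} = 0
g(5) = mex{0,1} = 2
g(6) = mex{0} = 1
g(7) = mex{0,1,2} = 3
g(8) = mex{0,1} = 2
g(9) = mex{0,1,3} = 2
So g(9) = 2.
The value of a disjunctive sum is the nim-sum of the parts.
Combined value = 2 XOR 6 XOR 2 = 6.

6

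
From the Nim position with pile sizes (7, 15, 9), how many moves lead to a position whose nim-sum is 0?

3

Compute the nim-sum pairwise:
7 ⊕ 15 = 8
8 ⊕ 9 = 1
The overall nim-sum is X = 1. A pile of size p has a winning move iff p XOR X < p (reduce it to p XOR X).
  7: 7 XOR 1 = 6 < 7 — winning move (to 6).
  15: 15 XOR 1 = 14 < 15 — winning move (to 14).
  9: 9 XOR 1 = 8 < 9 — winning move (to 8).
That gives 3 winning moves.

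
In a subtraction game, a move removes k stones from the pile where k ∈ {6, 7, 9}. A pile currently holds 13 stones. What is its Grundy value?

2

Compute g(0), g(1), … for moves {6, 7, 9}:
k:     0  1  2  3  4  5  6  7  8  9 10 11 12 13
g(k):  0  0  0  0  0  0  1  1  1  1  1  1  2  2
So g(13) = 2.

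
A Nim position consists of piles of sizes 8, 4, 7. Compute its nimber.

11

Nim-sum: 8 XOR 4 XOR 7 = 11.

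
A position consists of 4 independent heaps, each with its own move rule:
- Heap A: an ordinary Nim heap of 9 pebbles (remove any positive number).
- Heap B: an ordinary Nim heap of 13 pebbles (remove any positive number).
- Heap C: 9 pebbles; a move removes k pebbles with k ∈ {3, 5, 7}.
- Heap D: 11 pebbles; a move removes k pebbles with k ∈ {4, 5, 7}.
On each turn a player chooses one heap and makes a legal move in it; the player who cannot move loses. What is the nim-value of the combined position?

7

Heap A is a plain Nim heap of size 9, so its Grundy value is 9.
Heap B is a plain Nim heap of size 13, so its Grundy value is 13.
For heap C, compute g(0), g(1), … with moves {3, 5, 7}:
g(0) = mex{} = 0
g(1) = mex{} = 0
g(2) = mex{} = 0
g(3) = mex{0} = 1
g(4) = mex{0} = 1
g(5) = mex{0} = 1
g(6) = mex{0,1} = 2
g(7) = mex{0,1} = 2
g(8) = mex{0,1} = 2
g(9) = mex{0,1,2} = 3
So g(9) = 3.
For heap D, compute g(0), g(1), … with moves {4, 5, 7}:
k:     0  1  2  3  4  5  6  7  8  9 10 11
g(k):  0  0  0  0  1  1  1  1  2  2  2  0
So g(11) = 0.
By the Sprague-Grundy theorem, the Grundy value of a sum of independent games is the XOR of the component values.
Combined value = 9 XOR 13 XOR 3 XOR 0 = 7.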